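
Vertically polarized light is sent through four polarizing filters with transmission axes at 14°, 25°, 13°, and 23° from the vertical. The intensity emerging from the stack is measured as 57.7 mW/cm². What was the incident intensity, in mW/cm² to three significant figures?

I₁ = I₀ cos²(14° − 0°) = I₀ cos²(14°) = 0.9415 I₀.
I₂ = I₁ cos²(25° − 14°) = 0.9415 I₀ · cos²(11°) = 0.9072 I₀.
I₃ = I₂ cos²(13° − 25°) = 0.9072 I₀ · cos²(12°) = 0.868 I₀.
I₄ = I₃ cos²(23° − 13°) = 0.868 I₀ · cos²(10°) = 0.8418 I₀.
So 57.7 mW/cm² = 0.8418 I₀, giving I₀ = 57.7/0.8418 = 68.54 mW/cm².

I₀ ≈ 68.5 mW/cm²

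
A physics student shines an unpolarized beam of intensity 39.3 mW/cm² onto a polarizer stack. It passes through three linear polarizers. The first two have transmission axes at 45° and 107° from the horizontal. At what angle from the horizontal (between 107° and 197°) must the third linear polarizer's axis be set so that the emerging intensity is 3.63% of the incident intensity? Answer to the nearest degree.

Unpolarized light through the first polarizer → I₁ = ½ I₀, now polarized at 45°.
I₂ = I₁ cos²(107° − 45°) = 0.5 I₀ · cos²(62°) = 0.1102 I₀.
Need I₃/I₀ = 0.0363, so cos²(θ − 107°) = 0.0363 / 0.1102 = 0.3294.
θ − 107° = arccos(√0.3294) = 55.0°, giving θ ≈ 107 + 55.0 = 162.0°.

θ ≈ 162°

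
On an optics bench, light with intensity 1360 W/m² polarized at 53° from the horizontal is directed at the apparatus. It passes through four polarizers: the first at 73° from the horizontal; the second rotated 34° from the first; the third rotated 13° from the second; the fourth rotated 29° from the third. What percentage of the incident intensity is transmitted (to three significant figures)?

≈ 44.1%

I₁ = 1360 W/m² · cos²(20°) = 1201 W/m².
I₂ = I₁ · cos²(34°) = 1201 · 0.6873 = 825.4 W/m².
I₃ = I₂ · cos²(13°) = 825.4 · 0.9494 = 783.6 W/m².
I₄ = I₃ · cos²(29°) = 783.6 · 0.765 = 599.4 W/m².
That is 44.08% of the incident intensity.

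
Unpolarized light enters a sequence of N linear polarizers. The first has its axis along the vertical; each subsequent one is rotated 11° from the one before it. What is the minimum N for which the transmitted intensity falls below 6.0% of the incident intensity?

First polarizer halves the unpolarized light: factor 1/2.
Each further stage multiplies by cos²(11°) = 0.9636.
After N polarizers: T = 0.5·0.9636^(N−1). Require T < 0.060 ⇒ N−1 > ln(0.060/0.5)/ln(0.9636) = 57.17, so N−1 ≥ 58 and N = 59.
Check: N=59 gives T = 0.05818 < 0.060; N=58 gives T = 0.06038.

N = 59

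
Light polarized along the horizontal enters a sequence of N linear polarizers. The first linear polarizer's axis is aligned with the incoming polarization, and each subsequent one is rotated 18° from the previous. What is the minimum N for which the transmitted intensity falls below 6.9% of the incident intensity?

First polarizer is aligned with the polarization: full transmission.
Each further stage multiplies by cos²(18°) = 0.9045.
After N polarizers: T = 0.9045^(N−1). Require T < 0.069 ⇒ N−1 > ln(0.069)/ln(0.9045) = 26.64, so N−1 ≥ 27 and N = 28.
Check: N=28 gives T = 0.06655 < 0.069; N=27 gives T = 0.07357.

N = 28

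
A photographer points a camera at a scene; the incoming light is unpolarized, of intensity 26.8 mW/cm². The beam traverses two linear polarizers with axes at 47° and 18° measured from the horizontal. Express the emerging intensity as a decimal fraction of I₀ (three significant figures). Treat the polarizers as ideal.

I/I₀ ≈ 0.382

Unpolarized light through the first polarizer → I₁ = 26.8 mW/cm²/2 = 13.4 mW/cm², polarized at 47°.
I₂ = I₁ · cos²(29°) = 13.4 · 0.765 = 10.25 mW/cm².
Transmitted fraction = 0.3825.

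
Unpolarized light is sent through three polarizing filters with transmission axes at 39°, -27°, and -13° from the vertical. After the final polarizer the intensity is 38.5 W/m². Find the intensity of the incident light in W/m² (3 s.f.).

Unpolarized light through the first polarizer → I₁ = ½ I₀, now polarized at 39°.
I₂ = I₁ cos²(-27° − 39°) = 0.5 I₀ · cos²(66°) = 0.08272 I₀.
I₃ = I₂ cos²(-13° + 27°) = 0.08272 I₀ · cos²(14°) = 0.07788 I₀.
So 38.5 W/m² = 0.07788 I₀, giving I₀ = 38.5/0.07788 = 494.4 W/m².

I₀ ≈ 494 W/m²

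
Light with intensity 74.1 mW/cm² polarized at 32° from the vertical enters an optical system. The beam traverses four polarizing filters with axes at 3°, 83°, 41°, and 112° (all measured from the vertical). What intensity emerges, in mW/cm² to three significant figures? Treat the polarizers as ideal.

I ≈ 0.100 mW/cm²

I₁ = 74.1 mW/cm² · cos²(29°) = 56.68 mW/cm².
I₂ = I₁ · cos²(80°) = 56.68 · 0.03015 = 1.709 mW/cm².
I₃ = I₂ · cos²(42°) = 1.709 · 0.5523 = 0.9439 mW/cm².
I₄ = I₃ · cos²(71°) = 0.9439 · 0.106 = 0.1001 mW/cm².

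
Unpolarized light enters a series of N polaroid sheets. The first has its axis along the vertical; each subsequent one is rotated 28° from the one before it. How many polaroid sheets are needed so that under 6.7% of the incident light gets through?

N = 10

First polarizer halves the unpolarized light: factor 1/2.
Each further stage multiplies by cos²(28°) = 0.7796.
After N polarizers: T = 0.5·0.7796^(N−1). Require T < 0.067 ⇒ N−1 > ln(0.067/0.5)/ln(0.7796) = 8.07, so N−1 ≥ 9 and N = 10.
Check: N=10 gives T = 0.05319 < 0.067; N=9 gives T = 0.06822.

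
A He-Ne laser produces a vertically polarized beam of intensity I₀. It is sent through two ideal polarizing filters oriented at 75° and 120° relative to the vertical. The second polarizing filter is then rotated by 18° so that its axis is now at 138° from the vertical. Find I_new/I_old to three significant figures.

I_new/I_old ≈ 0.412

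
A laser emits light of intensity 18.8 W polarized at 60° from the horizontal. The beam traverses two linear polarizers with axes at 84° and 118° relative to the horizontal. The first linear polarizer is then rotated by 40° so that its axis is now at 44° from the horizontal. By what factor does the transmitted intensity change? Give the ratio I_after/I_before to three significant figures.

Before rotation:
I₁ = I₀ cos²(84° − 60°) = I₀ cos²(24°) = 0.8346 I₀.
I₂ = I₁ cos²(118° − 84°) = 0.8346 I₀ · cos²(34°) = 0.5736 I₀.
After rotation:
I₁ = I₀ cos²(44° − 60°) = I₀ cos²(16°) = 0.924 I₀.
I₂ = I₁ cos²(118° − 44°) = 0.924 I₀ · cos²(74°) = 0.0702 I₀.
Ratio = 0.0702 / 0.5736 = 0.1224.

I_new/I_old ≈ 0.122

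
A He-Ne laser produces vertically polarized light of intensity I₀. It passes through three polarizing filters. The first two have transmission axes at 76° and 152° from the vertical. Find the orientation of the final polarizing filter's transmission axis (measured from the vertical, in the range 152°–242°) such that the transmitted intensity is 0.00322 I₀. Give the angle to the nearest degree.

θ ≈ 166°

I₁ = I₀ cos²(76° − 0°) = I₀ cos²(76°) = 0.05853 I₀.
I₂ = I₁ cos²(152° − 76°) = 0.05853 I₀ · cos²(76°) = 0.003425 I₀.
Need I₃/I₀ = 0.00322, so cos²(θ − 152°) = 0.00322 / 0.003425 = 0.9401.
θ − 152° = arccos(√0.9401) = 14.2°, giving θ ≈ 152 + 14.2 = 166.2°.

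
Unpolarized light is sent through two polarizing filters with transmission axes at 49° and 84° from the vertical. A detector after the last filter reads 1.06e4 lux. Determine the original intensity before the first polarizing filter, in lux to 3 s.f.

I₀ ≈ 3.16e4 lux

Unpolarized light through the first polarizer → I₁ = ½ I₀, now polarized at 49°.
I₂ = I₁ cos²(84° − 49°) = 0.5 I₀ · cos²(35°) = 0.3355 I₀.
So 1.06e4 lux = 0.3355 I₀, giving I₀ = 1.06e4/0.3355 = 3.159e+04 lux.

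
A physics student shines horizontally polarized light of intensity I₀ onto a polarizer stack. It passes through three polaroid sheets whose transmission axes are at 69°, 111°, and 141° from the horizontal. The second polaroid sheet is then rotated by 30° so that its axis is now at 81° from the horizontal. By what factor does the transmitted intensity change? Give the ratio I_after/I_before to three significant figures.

Before rotation:
I₁ = I₀ cos²(69° − 0°) = I₀ cos²(69°) = 0.1284 I₀.
I₂ = I₁ cos²(111° − 69°) = 0.1284 I₀ · cos²(42°) = 0.07093 I₀.
I₃ = I₂ cos²(141° − 111°) = 0.07093 I₀ · cos²(30°) = 0.05319 I₀.
After rotation:
I₁ = I₀ cos²(69° − 0°) = I₀ cos²(69°) = 0.1284 I₀.
I₂ = I₁ cos²(81° − 69°) = 0.1284 I₀ · cos²(12°) = 0.1229 I₀.
I₃ = I₂ cos²(141° − 81°) = 0.1229 I₀ · cos²(60°) = 0.03072 I₀.
Ratio = 0.03072 / 0.05319 = 0.5775.

I_new/I_old ≈ 0.577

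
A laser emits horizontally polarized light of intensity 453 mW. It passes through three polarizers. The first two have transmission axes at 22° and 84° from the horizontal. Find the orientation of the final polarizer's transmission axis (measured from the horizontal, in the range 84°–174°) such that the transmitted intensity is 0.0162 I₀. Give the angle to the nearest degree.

I₁ = I₀ cos²(22° − 0°) = I₀ cos²(22°) = 0.8597 I₀.
I₂ = I₁ cos²(84° − 22°) = 0.8597 I₀ · cos²(62°) = 0.1895 I₀.
Need I₃/I₀ = 0.0162, so cos²(θ − 84°) = 0.0162 / 0.1895 = 0.0855.
θ − 84° = arccos(√0.0855) = 73.0°, giving θ ≈ 84 + 73.0 = 157.0°.

θ ≈ 157°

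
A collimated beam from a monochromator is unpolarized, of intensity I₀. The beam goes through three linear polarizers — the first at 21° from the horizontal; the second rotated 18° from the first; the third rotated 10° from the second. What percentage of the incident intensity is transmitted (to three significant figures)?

≈ 43.9%

Unpolarized light through the first polarizer → I₁ = ½ I₀, now polarized at 21°.
I₂ = I₁ cos²(18°) = 0.5 · 0.9045 I₀ = 0.4523 I₀.
I₃ = I₂ cos²(10°) = 0.4523 · 0.9698 I₀ = 0.4386 I₀.
That is 43.86% of the incident intensity.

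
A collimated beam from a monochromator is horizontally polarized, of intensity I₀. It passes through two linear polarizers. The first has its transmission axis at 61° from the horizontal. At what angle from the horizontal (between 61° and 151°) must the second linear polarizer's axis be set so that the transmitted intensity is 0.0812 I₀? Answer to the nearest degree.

I₁ = I₀ cos²(61° − 0°) = I₀ cos²(61°) = 0.235 I₀.
Need I₂/I₀ = 0.0812, so cos²(θ − 61°) = 0.0812 / 0.235 = 0.3455.
θ − 61° = arccos(√0.3455) = 54.0°, giving θ ≈ 61 + 54.0 = 115.0°.

θ ≈ 115°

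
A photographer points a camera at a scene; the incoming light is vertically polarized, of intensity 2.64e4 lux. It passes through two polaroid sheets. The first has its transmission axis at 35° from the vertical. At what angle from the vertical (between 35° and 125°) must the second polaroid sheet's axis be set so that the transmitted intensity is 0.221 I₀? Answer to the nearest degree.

θ ≈ 90°

I₁ = I₀ cos²(35° − 0°) = I₀ cos²(35°) = 0.671 I₀.
Need I₂/I₀ = 0.221, so cos²(θ − 35°) = 0.221 / 0.671 = 0.3294.
θ − 35° = arccos(√0.3294) = 55.0°, giving θ ≈ 35 + 55.0 = 90.0°.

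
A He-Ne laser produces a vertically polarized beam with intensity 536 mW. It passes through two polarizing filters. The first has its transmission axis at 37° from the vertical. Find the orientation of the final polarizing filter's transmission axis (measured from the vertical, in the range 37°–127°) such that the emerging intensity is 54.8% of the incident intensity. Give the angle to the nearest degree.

By Malus's law, I₁ = I₀ cos²(37° − 0°) = I₀ cos²(37°) = 0.6378 I₀.
Need I₂/I₀ = 0.548, so cos²(θ − 37°) = 0.548 / 0.6378 = 0.8592.
θ − 37° = arccos(√0.8592) = 22.0°, giving θ ≈ 37 + 22.0 = 59.0°.

θ ≈ 59°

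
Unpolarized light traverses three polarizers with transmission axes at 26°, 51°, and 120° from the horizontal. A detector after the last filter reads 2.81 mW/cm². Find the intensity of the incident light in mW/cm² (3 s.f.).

Unpolarized light through the first polarizer → I₁ = ½ I₀, now polarized at 26°.
I₂ = I₁ cos²(51° − 26°) = 0.5 I₀ · cos²(25°) = 0.4107 I₀.
I₃ = I₂ cos²(120° − 51°) = 0.4107 I₀ · cos²(69°) = 0.05274 I₀.
So 2.81 mW/cm² = 0.05274 I₀, giving I₀ = 2.81/0.05274 = 53.28 mW/cm².

I₀ ≈ 53.3 mW/cm²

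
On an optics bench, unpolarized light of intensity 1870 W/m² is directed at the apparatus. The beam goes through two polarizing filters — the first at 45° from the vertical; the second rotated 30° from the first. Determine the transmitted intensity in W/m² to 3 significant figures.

Unpolarized light through the first polarizer → I₁ = 1870 W/m²/2 = 935 W/m², polarized at 45°.
I₂ = I₁ · cos²(30°) = 935 · 0.75 = 701.3 W/m².

I ≈ 701 W/m²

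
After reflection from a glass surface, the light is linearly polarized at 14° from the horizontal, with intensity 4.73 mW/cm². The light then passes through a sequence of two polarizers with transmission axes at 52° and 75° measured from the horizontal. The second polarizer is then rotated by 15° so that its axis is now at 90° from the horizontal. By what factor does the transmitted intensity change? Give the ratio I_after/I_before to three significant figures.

I_new/I_old ≈ 0.733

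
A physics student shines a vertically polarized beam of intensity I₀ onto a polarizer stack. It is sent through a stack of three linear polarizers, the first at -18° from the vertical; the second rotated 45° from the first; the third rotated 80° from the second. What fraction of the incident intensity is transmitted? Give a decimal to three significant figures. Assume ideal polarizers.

By Malus's law, I₁ = I₀ cos²(-18° − 0°) = I₀ cos²(18°) = 0.9045 I₀.
I₂ = I₁ cos²(45°) = 0.9045 · 0.5 I₀ = 0.4523 I₀.
I₃ = I₂ cos²(80°) = 0.4523 · 0.03015 I₀ = 0.01364 I₀.
Transmitted fraction = 0.01364.

≈ 0.0136 I₀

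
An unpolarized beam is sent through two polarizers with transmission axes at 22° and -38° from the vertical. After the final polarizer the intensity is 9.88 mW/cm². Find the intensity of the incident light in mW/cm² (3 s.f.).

I₀ ≈ 79.0 mW/cm²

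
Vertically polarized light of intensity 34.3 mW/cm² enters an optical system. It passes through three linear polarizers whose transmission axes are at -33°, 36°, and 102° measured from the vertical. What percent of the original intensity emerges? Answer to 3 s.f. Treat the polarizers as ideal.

By Malus's law, I₁ = 34.3 mW/cm² · cos²(33°) = 24.13 mW/cm².
I₂ = I₁ · cos²(69°) = 24.13 · 0.1284 = 3.098 mW/cm².
I₃ = I₂ · cos²(66°) = 3.098 · 0.1654 = 0.5126 mW/cm².
That is 1.494% of the incident intensity.

≈ 1.49%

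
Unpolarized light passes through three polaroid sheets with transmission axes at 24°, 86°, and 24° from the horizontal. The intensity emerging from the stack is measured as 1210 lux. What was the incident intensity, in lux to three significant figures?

Unpolarized light through the first polarizer → I₁ = ½ I₀, now polarized at 24°.
I₂ = I₁ cos²(86° − 24°) = 0.5 I₀ · cos²(62°) = 0.1102 I₀.
I₃ = I₂ cos²(24° − 86°) = 0.1102 I₀ · cos²(62°) = 0.02429 I₀.
So 1210 lux = 0.02429 I₀, giving I₀ = 1210/0.02429 = 4.982e+04 lux.

I₀ ≈ 4.98e4 lux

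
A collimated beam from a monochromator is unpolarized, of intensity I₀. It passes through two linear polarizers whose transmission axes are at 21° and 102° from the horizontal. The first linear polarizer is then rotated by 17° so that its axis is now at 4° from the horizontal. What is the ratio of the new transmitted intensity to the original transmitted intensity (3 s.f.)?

I_new/I_old ≈ 0.791

Before rotation:
Unpolarized light through the first polarizer → I₁ = ½ I₀, now polarized at 21°.
I₂ = I₁ cos²(102° − 21°) = 0.5 I₀ · cos²(81°) = 0.01224 I₀.
After rotation:
Unpolarized light through the first polarizer → I₁ = ½ I₀, now polarized at 4°.
Angle between axes 1 and 2: 82°. I₂ = 0.5 I₀ · cos²(82°) = 0.009685 I₀.
Ratio = 0.009685 / 0.01224 = 0.7915.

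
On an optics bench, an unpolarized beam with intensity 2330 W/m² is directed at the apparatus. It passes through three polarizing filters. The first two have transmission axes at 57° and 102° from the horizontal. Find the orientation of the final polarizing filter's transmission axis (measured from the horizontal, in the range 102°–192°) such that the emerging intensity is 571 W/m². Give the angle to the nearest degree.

θ ≈ 110°

Unpolarized light through the first polarizer → I₁ = ½ I₀, now polarized at 57°.
I₂ = I₁ cos²(102° − 57°) = 0.5 I₀ · cos²(45°) = 0.25 I₀.
Target fraction: 571 / 2330 W/m² = 0.2451 of I₀.
Need I₃/I₀ = 0.2451, so cos²(θ − 102°) = 0.2451 / 0.25 = 0.9803.
θ − 102° = arccos(√0.9803) = 8.1°, giving θ ≈ 102 + 8.1 = 110.1°.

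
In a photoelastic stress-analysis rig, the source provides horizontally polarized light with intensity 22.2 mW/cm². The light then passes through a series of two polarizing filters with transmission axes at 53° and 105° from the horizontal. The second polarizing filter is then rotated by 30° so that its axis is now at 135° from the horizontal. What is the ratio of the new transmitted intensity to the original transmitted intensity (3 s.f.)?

Before rotation:
I₁ = I₀ cos²(53° − 0°) = I₀ cos²(53°) = 0.3622 I₀.
I₂ = I₁ cos²(105° − 53°) = 0.3622 I₀ · cos²(52°) = 0.1373 I₀.
After rotation:
I₁ = I₀ cos²(53° − 0°) = I₀ cos²(53°) = 0.3622 I₀.
I₂ = I₁ cos²(135° − 53°) = 0.3622 I₀ · cos²(82°) = 0.007015 I₀.
Ratio = 0.007015 / 0.1373 = 0.0511.

I_new/I_old ≈ 0.0511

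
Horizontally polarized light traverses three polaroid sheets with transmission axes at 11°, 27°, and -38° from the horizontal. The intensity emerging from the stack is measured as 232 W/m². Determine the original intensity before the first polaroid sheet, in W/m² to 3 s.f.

I₀ ≈ 1460 W/m²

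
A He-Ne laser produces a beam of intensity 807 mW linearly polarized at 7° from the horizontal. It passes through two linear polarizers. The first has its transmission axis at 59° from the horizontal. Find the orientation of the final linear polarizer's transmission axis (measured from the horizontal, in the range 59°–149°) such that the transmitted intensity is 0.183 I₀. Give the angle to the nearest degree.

I₁ = I₀ cos²(59° − 7°) = I₀ cos²(52°) = 0.379 I₀.
Need I₂/I₀ = 0.183, so cos²(θ − 59°) = 0.183 / 0.379 = 0.4828.
θ − 59° = arccos(√0.4828) = 46.0°, giving θ ≈ 59 + 46.0 = 105.0°.

θ ≈ 105°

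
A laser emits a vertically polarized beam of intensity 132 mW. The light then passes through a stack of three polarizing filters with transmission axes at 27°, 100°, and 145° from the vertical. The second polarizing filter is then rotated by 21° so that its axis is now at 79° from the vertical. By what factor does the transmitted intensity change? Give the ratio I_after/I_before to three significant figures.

I_new/I_old ≈ 1.47

Before rotation:
I₁ = I₀ cos²(27° − 0°) = I₀ cos²(27°) = 0.7939 I₀.
I₂ = I₁ cos²(100° − 27°) = 0.7939 I₀ · cos²(73°) = 0.06786 I₀.
I₃ = I₂ cos²(145° − 100°) = 0.06786 I₀ · cos²(45°) = 0.03393 I₀.
After rotation:
I₁ = I₀ cos²(27° − 0°) = I₀ cos²(27°) = 0.7939 I₀.
I₂ = I₁ cos²(79° − 27°) = 0.7939 I₀ · cos²(52°) = 0.3009 I₀.
I₃ = I₂ cos²(145° − 79°) = 0.3009 I₀ · cos²(66°) = 0.04978 I₀.
Ratio = 0.04978 / 0.03393 = 1.467.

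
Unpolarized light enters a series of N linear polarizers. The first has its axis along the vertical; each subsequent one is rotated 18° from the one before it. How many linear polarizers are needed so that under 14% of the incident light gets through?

N = 14

First polarizer halves the unpolarized light: factor 1/2.
Each further stage multiplies by cos²(18°) = 0.9045.
After N polarizers: T = 0.5·0.9045^(N−1). Require T < 0.14 ⇒ N−1 > ln(0.14/0.5)/ln(0.9045) = 12.68, so N−1 ≥ 13 and N = 14.
Check: N=14 gives T = 0.1356 < 0.14; N=13 gives T = 0.1499.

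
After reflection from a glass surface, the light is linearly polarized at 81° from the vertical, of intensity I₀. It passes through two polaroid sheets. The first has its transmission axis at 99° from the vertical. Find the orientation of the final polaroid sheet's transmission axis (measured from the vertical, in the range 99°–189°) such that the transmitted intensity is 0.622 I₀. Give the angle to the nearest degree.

By Malus's law, I₁ = I₀ cos²(99° − 81°) = I₀ cos²(18°) = 0.9045 I₀.
Need I₂/I₀ = 0.622, so cos²(θ − 99°) = 0.622 / 0.9045 = 0.6877.
θ − 99° = arccos(√0.6877) = 34.0°, giving θ ≈ 99 + 34.0 = 133.0°.

θ ≈ 133°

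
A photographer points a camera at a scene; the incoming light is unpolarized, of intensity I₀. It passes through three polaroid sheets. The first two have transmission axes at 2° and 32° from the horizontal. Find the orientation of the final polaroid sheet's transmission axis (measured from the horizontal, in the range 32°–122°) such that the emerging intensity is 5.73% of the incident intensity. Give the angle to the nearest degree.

Unpolarized light through the first polarizer → I₁ = ½ I₀, now polarized at 2°.
I₂ = I₁ cos²(32° − 2°) = 0.5 I₀ · cos²(30°) = 0.375 I₀.
Need I₃/I₀ = 0.0573, so cos²(θ − 32°) = 0.0573 / 0.375 = 0.1528.
θ − 32° = arccos(√0.1528) = 67.0°, giving θ ≈ 32 + 67.0 = 99.0°.

θ ≈ 99°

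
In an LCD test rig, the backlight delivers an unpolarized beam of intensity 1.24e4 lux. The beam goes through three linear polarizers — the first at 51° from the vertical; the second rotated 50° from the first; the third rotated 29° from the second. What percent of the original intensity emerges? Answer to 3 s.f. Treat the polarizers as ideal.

≈ 15.8%

Unpolarized light through the first polarizer → I₁ = 1.24e4 lux/2 = 6200 lux, polarized at 51°.
I₂ = I₁ · cos²(50°) = 6200 · 0.4132 = 2562 lux.
I₃ = I₂ · cos²(29°) = 2562 · 0.765 = 1960 lux.
That is 15.8% of the incident intensity.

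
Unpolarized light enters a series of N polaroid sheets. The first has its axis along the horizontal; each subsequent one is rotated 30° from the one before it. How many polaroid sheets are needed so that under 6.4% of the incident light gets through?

N = 9

First polarizer halves the unpolarized light: factor 1/2.
Each further stage multiplies by cos²(30°) = 0.75.
After N polarizers: T = 0.5·0.75^(N−1). Require T < 0.064 ⇒ N−1 > ln(0.064/0.5)/ln(0.75) = 7.15, so N−1 ≥ 8 and N = 9.
Check: N=9 gives T = 0.05006 < 0.064; N=8 gives T = 0.06674.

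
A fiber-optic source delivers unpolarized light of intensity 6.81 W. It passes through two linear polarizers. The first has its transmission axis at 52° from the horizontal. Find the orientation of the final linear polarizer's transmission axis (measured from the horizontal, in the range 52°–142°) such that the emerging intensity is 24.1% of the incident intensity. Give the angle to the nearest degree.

θ ≈ 98°

Unpolarized light through the first polarizer → I₁ = ½ I₀, now polarized at 52°.
Need I₂/I₀ = 0.241, so cos²(θ − 52°) = 0.241 / 0.5 = 0.482.
θ − 52° = arccos(√0.482) = 46.0°, giving θ ≈ 52 + 46.0 = 98.0°.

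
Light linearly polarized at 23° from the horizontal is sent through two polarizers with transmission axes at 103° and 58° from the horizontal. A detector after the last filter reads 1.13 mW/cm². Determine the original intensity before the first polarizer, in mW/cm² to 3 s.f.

I₀ ≈ 74.9 mW/cm²

I₁ = I₀ cos²(103° − 23°) = I₀ cos²(80°) = 0.03015 I₀.
I₂ = I₁ cos²(58° − 103°) = 0.03015 I₀ · cos²(45°) = 0.01508 I₀.
So 1.13 mW/cm² = 0.01508 I₀, giving I₀ = 1.13/0.01508 = 74.95 mW/cm².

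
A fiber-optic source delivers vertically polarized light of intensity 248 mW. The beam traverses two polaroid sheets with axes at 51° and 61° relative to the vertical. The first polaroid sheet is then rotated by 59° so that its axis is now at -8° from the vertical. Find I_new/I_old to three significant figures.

Before rotation:
By Malus's law, I₁ = I₀ cos²(51° − 0°) = I₀ cos²(51°) = 0.396 I₀.
I₂ = I₁ cos²(61° − 51°) = 0.396 I₀ · cos²(10°) = 0.3841 I₀.
After rotation:
I₁ = I₀ cos²(-8° − 0°) = I₀ cos²(8°) = 0.9806 I₀.
I₂ = I₁ cos²(61° + 8°) = 0.9806 I₀ · cos²(69°) = 0.1259 I₀.
Ratio = 0.1259 / 0.3841 = 0.3279.

I_new/I_old ≈ 0.328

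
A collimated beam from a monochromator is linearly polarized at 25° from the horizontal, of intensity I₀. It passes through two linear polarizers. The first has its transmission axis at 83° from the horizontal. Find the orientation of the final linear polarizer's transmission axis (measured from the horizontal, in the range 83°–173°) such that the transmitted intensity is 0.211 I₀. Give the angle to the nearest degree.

θ ≈ 113°

By Malus's law, I₁ = I₀ cos²(83° − 25°) = I₀ cos²(58°) = 0.2808 I₀.
Need I₂/I₀ = 0.211, so cos²(θ − 83°) = 0.211 / 0.2808 = 0.7514.
θ − 83° = arccos(√0.7514) = 29.9°, giving θ ≈ 83 + 29.9 = 112.9°.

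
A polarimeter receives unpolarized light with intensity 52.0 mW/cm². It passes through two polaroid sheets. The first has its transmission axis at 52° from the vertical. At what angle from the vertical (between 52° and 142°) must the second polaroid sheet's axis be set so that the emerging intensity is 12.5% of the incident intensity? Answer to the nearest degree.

θ ≈ 112°

Unpolarized light through the first polarizer → I₁ = ½ I₀, now polarized at 52°.
Need I₂/I₀ = 0.125, so cos²(θ − 52°) = 0.125 / 0.5 = 0.25.
θ − 52° = arccos(√0.25) = 60.0°, giving θ ≈ 52 + 60.0 = 112.0°.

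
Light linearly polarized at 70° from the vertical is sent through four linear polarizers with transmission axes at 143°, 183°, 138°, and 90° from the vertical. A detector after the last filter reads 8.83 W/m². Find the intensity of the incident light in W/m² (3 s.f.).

By Malus's law, I₁ = I₀ cos²(143° − 70°) = I₀ cos²(73°) = 0.08548 I₀.
I₂ = I₁ cos²(183° − 143°) = 0.08548 I₀ · cos²(40°) = 0.05016 I₀.
I₃ = I₂ cos²(138° − 183°) = 0.05016 I₀ · cos²(45°) = 0.02508 I₀.
I₄ = I₃ cos²(90° − 138°) = 0.02508 I₀ · cos²(48°) = 0.01123 I₀.
So 8.83 W/m² = 0.01123 I₀, giving I₀ = 8.83/0.01123 = 786.3 W/m².

I₀ ≈ 786 W/m²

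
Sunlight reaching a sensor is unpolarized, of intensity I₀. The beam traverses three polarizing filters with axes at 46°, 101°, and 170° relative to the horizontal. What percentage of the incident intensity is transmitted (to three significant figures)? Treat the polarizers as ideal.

≈ 2.11%

Unpolarized light through the first polarizer → I₁ = ½ I₀, now polarized at 46°.
I₂ = I₁ cos²(101° − 46°) = 0.5 I₀ · cos²(55°) = 0.1645 I₀.
I₃ = I₂ cos²(170° − 101°) = 0.1645 I₀ · cos²(69°) = 0.02113 I₀.
That is 2.113% of the incident intensity.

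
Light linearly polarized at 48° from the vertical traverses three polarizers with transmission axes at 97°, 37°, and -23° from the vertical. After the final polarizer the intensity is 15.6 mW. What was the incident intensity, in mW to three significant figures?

I₀ ≈ 580 mW

I₁ = I₀ cos²(97° − 48°) = I₀ cos²(49°) = 0.4304 I₀.
I₂ = I₁ cos²(37° − 97°) = 0.4304 I₀ · cos²(60°) = 0.1076 I₀.
I₃ = I₂ cos²(-23° − 37°) = 0.1076 I₀ · cos²(60°) = 0.0269 I₀.
So 15.6 mW = 0.0269 I₀, giving I₀ = 15.6/0.0269 = 579.9 mW.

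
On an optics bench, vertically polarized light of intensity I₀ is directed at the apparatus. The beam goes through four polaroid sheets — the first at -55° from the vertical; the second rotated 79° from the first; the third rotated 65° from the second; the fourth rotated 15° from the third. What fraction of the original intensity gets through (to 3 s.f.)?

≈ 0.00200 I₀

I₁ = I₀ cos²(-55° − 0°) = I₀ cos²(55°) = 0.329 I₀.
I₂ = I₁ cos²(79°) = 0.329 · 0.03641 I₀ = 0.01198 I₀.
I₃ = I₂ cos²(65°) = 0.01198 · 0.1786 I₀ = 0.002139 I₀.
I₄ = I₃ cos²(15°) = 0.002139 · 0.933 I₀ = 0.001996 I₀.
Transmitted fraction = 0.001996.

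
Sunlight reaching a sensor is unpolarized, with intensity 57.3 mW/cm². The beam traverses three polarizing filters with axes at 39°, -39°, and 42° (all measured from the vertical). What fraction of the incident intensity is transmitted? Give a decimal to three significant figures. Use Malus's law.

Unpolarized light through the first polarizer → I₁ = 57.3 mW/cm²/2 = 28.65 mW/cm², polarized at 39°.
I₂ = I₁ · cos²(78°) = 28.65 · 0.04323 = 1.238 mW/cm².
I₃ = I₂ · cos²(81°) = 1.238 · 0.02447 = 0.03031 mW/cm².
Transmitted fraction = 0.0005289.

I/I₀ ≈ 0.000529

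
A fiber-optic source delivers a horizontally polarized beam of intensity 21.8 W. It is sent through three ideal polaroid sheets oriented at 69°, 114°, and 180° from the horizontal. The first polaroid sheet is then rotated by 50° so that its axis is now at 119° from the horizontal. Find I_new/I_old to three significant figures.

I_new/I_old ≈ 3.63

Before rotation:
I₁ = I₀ cos²(69° − 0°) = I₀ cos²(69°) = 0.1284 I₀.
I₂ = I₁ cos²(114° − 69°) = 0.1284 I₀ · cos²(45°) = 0.06421 I₀.
I₃ = I₂ cos²(180° − 114°) = 0.06421 I₀ · cos²(66°) = 0.01062 I₀.
After rotation:
I₁ = I₀ cos²(119° − 0°) = I₀ cos²(61°) = 0.235 I₀.
I₂ = I₁ cos²(114° − 119°) = 0.235 I₀ · cos²(5°) = 0.2333 I₀.
I₃ = I₂ cos²(180° − 114°) = 0.2333 I₀ · cos²(66°) = 0.03859 I₀.
Ratio = 0.03859 / 0.01062 = 3.632.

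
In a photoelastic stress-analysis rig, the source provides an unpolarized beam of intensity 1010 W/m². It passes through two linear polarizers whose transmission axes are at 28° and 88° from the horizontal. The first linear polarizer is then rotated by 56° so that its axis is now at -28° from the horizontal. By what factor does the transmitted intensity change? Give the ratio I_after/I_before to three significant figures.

I_new/I_old ≈ 0.769

Before rotation:
Unpolarized light through the first polarizer → I₁ = ½ I₀, now polarized at 28°.
I₂ = I₁ cos²(88° − 28°) = 0.5 I₀ · cos²(60°) = 0.125 I₀.
After rotation:
Unpolarized light through the first polarizer → I₁ = ½ I₀, now polarized at -28°.
Angle between axes 1 and 2: 64°. I₂ = 0.5 I₀ · cos²(64°) = 0.09608 I₀.
Ratio = 0.09608 / 0.125 = 0.7687.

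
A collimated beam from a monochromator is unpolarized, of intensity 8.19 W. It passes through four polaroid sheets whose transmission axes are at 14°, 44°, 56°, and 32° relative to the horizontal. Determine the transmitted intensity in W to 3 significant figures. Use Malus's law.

I ≈ 2.45 W

Unpolarized light through the first polarizer → I₁ = 8.19 W/2 = 4.095 W, polarized at 14°.
I₂ = I₁ · cos²(30°) = 4.095 · 0.75 = 3.071 W.
I₃ = I₂ · cos²(12°) = 3.071 · 0.9568 = 2.938 W.
I₄ = I₃ · cos²(24°) = 2.938 · 0.8346 = 2.452 W.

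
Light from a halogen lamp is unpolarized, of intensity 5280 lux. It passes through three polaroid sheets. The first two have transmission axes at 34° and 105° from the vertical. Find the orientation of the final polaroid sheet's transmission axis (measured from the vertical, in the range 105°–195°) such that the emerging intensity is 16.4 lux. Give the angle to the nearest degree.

Unpolarized light through the first polarizer → I₁ = ½ I₀, now polarized at 34°.
I₂ = I₁ cos²(105° − 34°) = 0.5 I₀ · cos²(71°) = 0.053 I₀.
Target fraction: 16.4 / 5280 lux = 0.003106 of I₀.
Need I₃/I₀ = 0.003106, so cos²(θ − 105°) = 0.003106 / 0.053 = 0.05861.
θ − 105° = arccos(√0.05861) = 76.0°, giving θ ≈ 105 + 76.0 = 181.0°.

θ ≈ 181°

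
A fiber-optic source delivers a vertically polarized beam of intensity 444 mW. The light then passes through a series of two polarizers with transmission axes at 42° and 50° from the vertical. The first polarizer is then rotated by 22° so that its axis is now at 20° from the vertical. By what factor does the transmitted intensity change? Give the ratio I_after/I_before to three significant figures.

Before rotation:
By Malus's law, I₁ = I₀ cos²(42° − 0°) = I₀ cos²(42°) = 0.5523 I₀.
I₂ = I₁ cos²(50° − 42°) = 0.5523 I₀ · cos²(8°) = 0.5416 I₀.
After rotation:
I₁ = I₀ cos²(20° − 0°) = I₀ cos²(20°) = 0.883 I₀.
I₂ = I₁ cos²(50° − 20°) = 0.883 I₀ · cos²(30°) = 0.6623 I₀.
Ratio = 0.6623 / 0.5416 = 1.223.

I_new/I_old ≈ 1.22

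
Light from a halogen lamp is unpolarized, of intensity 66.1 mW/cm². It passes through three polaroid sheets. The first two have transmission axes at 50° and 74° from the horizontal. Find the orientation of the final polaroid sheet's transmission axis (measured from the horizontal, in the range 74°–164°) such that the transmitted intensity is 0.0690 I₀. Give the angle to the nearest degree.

θ ≈ 140°

Unpolarized light through the first polarizer → I₁ = ½ I₀, now polarized at 50°.
I₂ = I₁ cos²(74° − 50°) = 0.5 I₀ · cos²(24°) = 0.4173 I₀.
Need I₃/I₀ = 0.069, so cos²(θ − 74°) = 0.069 / 0.4173 = 0.1654.
θ − 74° = arccos(√0.1654) = 66.0°, giving θ ≈ 74 + 66.0 = 140.0°.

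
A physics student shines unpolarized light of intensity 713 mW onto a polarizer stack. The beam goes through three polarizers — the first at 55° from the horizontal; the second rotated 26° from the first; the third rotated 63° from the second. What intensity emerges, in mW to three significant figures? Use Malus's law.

Unpolarized light through the first polarizer → I₁ = 713 mW/2 = 356.5 mW, polarized at 55°.
I₂ = I₁ · cos²(26°) = 356.5 · 0.8078 = 288 mW.
I₃ = I₂ · cos²(63°) = 288 · 0.2061 = 59.36 mW.

I ≈ 59.4 mW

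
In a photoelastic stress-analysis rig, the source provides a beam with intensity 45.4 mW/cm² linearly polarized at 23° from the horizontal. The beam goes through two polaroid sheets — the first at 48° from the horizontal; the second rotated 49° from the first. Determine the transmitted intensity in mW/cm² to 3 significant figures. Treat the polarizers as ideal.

I ≈ 16.1 mW/cm²

By Malus's law, I₁ = 45.4 mW/cm² · cos²(25°) = 37.29 mW/cm².
I₂ = I₁ · cos²(49°) = 37.29 · 0.4304 = 16.05 mW/cm².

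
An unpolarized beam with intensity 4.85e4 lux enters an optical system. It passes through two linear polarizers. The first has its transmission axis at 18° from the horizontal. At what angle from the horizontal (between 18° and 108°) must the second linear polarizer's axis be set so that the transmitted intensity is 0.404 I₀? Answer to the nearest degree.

Unpolarized light through the first polarizer → I₁ = ½ I₀, now polarized at 18°.
Need I₂/I₀ = 0.404, so cos²(θ − 18°) = 0.404 / 0.5 = 0.808.
θ − 18° = arccos(√0.808) = 26.0°, giving θ ≈ 18 + 26.0 = 44.0°.

θ ≈ 44°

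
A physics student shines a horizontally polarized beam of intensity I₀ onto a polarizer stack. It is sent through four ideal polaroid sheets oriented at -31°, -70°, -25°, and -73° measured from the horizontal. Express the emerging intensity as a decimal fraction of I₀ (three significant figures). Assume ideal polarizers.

I₁ = I₀ cos²(-31° − 0°) = I₀ cos²(31°) = 0.7347 I₀.
I₂ = I₁ cos²(-70° + 31°) = 0.7347 I₀ · cos²(39°) = 0.4437 I₀.
I₃ = I₂ cos²(-25° + 70°) = 0.4437 I₀ · cos²(45°) = 0.2219 I₀.
I₄ = I₃ cos²(-73° + 25°) = 0.2219 I₀ · cos²(48°) = 0.09934 I₀.
Transmitted fraction = 0.09934.

≈ 0.0993 I₀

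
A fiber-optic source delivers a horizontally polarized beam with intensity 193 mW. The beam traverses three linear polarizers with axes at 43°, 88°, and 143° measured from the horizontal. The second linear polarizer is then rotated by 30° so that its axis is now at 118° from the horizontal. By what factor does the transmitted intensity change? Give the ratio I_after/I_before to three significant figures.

Before rotation:
I₁ = I₀ cos²(43° − 0°) = I₀ cos²(43°) = 0.5349 I₀.
I₂ = I₁ cos²(88° − 43°) = 0.5349 I₀ · cos²(45°) = 0.2674 I₀.
I₃ = I₂ cos²(143° − 88°) = 0.2674 I₀ · cos²(55°) = 0.08798 I₀.
After rotation:
I₁ = I₀ cos²(43° − 0°) = I₀ cos²(43°) = 0.5349 I₀.
I₂ = I₁ cos²(118° − 43°) = 0.5349 I₀ · cos²(75°) = 0.03583 I₀.
I₃ = I₂ cos²(143° − 118°) = 0.03583 I₀ · cos²(25°) = 0.02943 I₀.
Ratio = 0.02943 / 0.08798 = 0.3345.

I_new/I_old ≈ 0.334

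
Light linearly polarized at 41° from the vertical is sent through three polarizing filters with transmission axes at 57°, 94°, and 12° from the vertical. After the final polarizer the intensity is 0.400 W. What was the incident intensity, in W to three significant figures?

I₀ ≈ 35.0 W

By Malus's law, I₁ = I₀ cos²(57° − 41°) = I₀ cos²(16°) = 0.924 I₀.
I₂ = I₁ cos²(94° − 57°) = 0.924 I₀ · cos²(37°) = 0.5894 I₀.
I₃ = I₂ cos²(12° − 94°) = 0.5894 I₀ · cos²(82°) = 0.01142 I₀.
So 0.400 W = 0.01142 I₀, giving I₀ = 0.400/0.01142 = 35.04 W.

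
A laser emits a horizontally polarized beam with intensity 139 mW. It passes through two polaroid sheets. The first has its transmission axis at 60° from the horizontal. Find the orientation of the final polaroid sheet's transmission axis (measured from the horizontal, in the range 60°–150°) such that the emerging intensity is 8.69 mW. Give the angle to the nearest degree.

θ ≈ 120°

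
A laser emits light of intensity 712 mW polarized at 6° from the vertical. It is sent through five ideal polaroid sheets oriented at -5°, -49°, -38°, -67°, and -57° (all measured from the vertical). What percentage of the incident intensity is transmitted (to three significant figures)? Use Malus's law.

≈ 35.6%

By Malus's law, I₁ = 712 mW · cos²(11°) = 686.1 mW.
I₂ = I₁ · cos²(44°) = 686.1 · 0.5174 = 355 mW.
I₃ = I₂ · cos²(11°) = 355 · 0.9636 = 342.1 mW.
I₄ = I₃ · cos²(29°) = 342.1 · 0.765 = 261.7 mW.
I₅ = I₄ · cos²(10°) = 261.7 · 0.9698 = 253.8 mW.
That is 35.64% of the incident intensity.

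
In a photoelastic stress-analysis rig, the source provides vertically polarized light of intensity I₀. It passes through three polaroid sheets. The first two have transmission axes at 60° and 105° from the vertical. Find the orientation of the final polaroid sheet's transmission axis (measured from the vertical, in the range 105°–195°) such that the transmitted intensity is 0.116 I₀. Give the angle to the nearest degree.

I₁ = I₀ cos²(60° − 0°) = I₀ cos²(60°) = 0.25 I₀.
I₂ = I₁ cos²(105° − 60°) = 0.25 I₀ · cos²(45°) = 0.125 I₀.
Need I₃/I₀ = 0.116, so cos²(θ − 105°) = 0.116 / 0.125 = 0.928.
θ − 105° = arccos(√0.928) = 15.6°, giving θ ≈ 105 + 15.6 = 120.6°.

θ ≈ 121°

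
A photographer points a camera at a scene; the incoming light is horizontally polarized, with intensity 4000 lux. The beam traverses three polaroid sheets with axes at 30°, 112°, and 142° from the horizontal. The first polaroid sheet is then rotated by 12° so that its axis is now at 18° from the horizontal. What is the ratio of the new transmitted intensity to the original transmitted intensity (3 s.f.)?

Before rotation:
I₁ = I₀ cos²(30° − 0°) = I₀ cos²(30°) = 0.75 I₀.
I₂ = I₁ cos²(112° − 30°) = 0.75 I₀ · cos²(82°) = 0.01453 I₀.
I₃ = I₂ cos²(142° − 112°) = 0.01453 I₀ · cos²(30°) = 0.0109 I₀.
After rotation:
I₁ = I₀ cos²(18° − 0°) = I₀ cos²(18°) = 0.9045 I₀.
Angle between axes 1 and 2: 86°. I₂ = 0.9045 I₀ · cos²(86°) = 0.004401 I₀.
I₃ = I₂ cos²(142° − 112°) = 0.004401 I₀ · cos²(30°) = 0.003301 I₀.
Ratio = 0.003301 / 0.0109 = 0.303.

I_new/I_old ≈ 0.303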